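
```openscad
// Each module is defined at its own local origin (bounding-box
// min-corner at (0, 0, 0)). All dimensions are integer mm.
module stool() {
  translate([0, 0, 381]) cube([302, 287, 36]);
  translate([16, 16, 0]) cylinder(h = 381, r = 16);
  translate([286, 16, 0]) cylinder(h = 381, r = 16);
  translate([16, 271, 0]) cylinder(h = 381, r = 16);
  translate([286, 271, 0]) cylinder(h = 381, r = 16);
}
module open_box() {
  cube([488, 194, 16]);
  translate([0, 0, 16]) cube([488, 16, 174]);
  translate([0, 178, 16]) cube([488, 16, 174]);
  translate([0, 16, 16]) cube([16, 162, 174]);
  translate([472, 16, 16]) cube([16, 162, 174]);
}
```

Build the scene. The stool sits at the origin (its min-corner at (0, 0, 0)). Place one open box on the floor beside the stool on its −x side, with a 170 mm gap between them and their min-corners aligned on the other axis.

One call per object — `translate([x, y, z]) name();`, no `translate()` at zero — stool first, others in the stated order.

stool();
translate([-658, 0, 0]) open_box();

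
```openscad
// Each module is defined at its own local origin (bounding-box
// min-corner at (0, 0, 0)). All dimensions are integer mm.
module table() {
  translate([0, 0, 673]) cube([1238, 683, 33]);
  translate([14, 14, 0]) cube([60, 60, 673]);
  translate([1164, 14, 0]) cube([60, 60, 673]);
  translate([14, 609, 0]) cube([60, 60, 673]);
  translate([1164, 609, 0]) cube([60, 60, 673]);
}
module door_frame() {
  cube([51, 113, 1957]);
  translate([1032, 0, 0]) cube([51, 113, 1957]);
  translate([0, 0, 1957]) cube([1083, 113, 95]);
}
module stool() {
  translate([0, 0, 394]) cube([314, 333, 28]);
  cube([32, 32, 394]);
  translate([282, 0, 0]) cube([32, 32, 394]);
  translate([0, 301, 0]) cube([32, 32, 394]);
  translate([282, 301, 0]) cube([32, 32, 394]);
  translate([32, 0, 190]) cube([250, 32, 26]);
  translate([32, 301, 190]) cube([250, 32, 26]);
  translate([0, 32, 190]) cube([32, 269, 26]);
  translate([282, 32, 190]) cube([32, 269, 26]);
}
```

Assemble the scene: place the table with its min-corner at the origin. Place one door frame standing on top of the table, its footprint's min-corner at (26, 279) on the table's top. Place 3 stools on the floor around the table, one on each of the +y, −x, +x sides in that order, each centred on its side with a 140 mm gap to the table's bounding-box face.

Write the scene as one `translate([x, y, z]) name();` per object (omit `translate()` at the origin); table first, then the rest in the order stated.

table();
translate([26, 279, 706]) door_frame();
translate([462, 823, 0]) stool();
translate([-454, 175, 0]) stool();
translate([1378, 175, 0]) stool();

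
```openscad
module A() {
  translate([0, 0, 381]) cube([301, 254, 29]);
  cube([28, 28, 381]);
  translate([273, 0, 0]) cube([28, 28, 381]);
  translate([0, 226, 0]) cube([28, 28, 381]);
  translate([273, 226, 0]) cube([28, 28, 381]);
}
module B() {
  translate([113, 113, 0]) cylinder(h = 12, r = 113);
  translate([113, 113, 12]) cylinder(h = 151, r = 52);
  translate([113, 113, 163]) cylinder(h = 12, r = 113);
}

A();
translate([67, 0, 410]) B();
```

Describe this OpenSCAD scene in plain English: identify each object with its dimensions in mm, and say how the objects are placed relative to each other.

A is a four-legged stool. The seat is a 301×254×29 mm slab whose top surface is at z = 410 mm; four square legs, each 28×28 mm in cross-section, run from the floor (z = 0) to the underside of the seat, each flush with a corner of the seat.

B is a spool: two coaxial disc flanges of radius 113 mm and thickness 12 mm, joined by a core cylinder of radius 52 mm and height 151 mm. The lower flange rests on z = 0 and the three cylinders share a vertical axis.

The spool is on top of the stool.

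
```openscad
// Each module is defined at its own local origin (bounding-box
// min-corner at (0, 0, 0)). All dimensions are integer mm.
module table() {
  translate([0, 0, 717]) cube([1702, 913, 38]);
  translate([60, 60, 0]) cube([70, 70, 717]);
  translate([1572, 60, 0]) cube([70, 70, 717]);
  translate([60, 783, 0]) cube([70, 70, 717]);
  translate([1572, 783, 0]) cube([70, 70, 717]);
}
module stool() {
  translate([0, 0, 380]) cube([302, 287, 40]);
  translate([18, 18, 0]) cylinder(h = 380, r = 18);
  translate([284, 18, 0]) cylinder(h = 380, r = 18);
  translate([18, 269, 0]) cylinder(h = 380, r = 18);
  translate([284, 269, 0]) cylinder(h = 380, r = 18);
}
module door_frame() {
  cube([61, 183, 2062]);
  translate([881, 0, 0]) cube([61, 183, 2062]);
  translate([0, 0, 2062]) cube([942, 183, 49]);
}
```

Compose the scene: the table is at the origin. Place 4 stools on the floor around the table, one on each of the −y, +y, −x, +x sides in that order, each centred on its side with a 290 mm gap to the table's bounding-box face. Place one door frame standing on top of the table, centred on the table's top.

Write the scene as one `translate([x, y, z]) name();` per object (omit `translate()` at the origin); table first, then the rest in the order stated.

table();
translate([700, -577, 0]) stool();
translate([700, 1203, 0]) stool();
translate([-592, 313, 0]) stool();
translate([1992, 313, 0]) stool();
translate([380, 365, 755]) door_frame();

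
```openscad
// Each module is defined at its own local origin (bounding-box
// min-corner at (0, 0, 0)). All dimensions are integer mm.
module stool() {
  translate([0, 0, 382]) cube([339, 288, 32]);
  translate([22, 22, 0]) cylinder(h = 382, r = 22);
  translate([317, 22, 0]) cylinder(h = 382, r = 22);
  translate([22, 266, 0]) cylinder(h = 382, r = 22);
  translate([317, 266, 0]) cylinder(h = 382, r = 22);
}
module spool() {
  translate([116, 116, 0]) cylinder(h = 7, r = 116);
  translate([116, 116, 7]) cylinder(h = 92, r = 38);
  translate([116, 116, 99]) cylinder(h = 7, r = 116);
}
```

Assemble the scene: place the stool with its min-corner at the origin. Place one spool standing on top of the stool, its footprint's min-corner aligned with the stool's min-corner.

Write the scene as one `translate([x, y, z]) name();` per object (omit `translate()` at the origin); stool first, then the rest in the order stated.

stool();
translate([0, 0, 414]) spool();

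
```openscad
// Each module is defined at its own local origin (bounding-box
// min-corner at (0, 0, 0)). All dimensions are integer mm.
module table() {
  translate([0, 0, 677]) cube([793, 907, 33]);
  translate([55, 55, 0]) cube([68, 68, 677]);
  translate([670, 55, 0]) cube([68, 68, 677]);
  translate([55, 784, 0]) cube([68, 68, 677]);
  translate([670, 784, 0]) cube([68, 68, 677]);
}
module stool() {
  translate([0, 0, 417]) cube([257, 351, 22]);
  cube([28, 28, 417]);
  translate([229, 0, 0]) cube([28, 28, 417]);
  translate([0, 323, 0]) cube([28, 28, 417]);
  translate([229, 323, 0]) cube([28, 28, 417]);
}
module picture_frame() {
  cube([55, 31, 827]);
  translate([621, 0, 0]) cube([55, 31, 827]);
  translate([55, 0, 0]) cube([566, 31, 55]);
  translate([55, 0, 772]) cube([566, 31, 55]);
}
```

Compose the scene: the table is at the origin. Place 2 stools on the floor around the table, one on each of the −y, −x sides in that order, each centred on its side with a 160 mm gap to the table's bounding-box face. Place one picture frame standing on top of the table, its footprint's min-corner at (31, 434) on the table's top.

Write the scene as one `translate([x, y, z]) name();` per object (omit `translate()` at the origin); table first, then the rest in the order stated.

table();
translate([268, -511, 0]) stool();
translate([-417, 278, 0]) stool();
translate([31, 434, 710]) picture_frame();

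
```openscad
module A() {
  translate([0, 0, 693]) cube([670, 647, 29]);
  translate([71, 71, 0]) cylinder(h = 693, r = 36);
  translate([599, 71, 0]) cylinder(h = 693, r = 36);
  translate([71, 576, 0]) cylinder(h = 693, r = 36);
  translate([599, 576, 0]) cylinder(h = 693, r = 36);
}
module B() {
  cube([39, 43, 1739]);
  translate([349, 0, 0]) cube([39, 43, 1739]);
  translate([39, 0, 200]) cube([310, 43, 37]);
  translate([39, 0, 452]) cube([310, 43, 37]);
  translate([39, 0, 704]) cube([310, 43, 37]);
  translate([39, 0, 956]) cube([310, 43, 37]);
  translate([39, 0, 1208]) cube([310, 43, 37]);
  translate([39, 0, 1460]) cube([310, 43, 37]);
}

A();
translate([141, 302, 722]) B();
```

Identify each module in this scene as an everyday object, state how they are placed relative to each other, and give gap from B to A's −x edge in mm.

The ladder's min-x is at 141; the table's min-x is 0; gap = 141 mm.

A is a table. B is a ladder. The ladder is on top of the table, centred. The gap from the ladder to the table's −x edge is 141 mm.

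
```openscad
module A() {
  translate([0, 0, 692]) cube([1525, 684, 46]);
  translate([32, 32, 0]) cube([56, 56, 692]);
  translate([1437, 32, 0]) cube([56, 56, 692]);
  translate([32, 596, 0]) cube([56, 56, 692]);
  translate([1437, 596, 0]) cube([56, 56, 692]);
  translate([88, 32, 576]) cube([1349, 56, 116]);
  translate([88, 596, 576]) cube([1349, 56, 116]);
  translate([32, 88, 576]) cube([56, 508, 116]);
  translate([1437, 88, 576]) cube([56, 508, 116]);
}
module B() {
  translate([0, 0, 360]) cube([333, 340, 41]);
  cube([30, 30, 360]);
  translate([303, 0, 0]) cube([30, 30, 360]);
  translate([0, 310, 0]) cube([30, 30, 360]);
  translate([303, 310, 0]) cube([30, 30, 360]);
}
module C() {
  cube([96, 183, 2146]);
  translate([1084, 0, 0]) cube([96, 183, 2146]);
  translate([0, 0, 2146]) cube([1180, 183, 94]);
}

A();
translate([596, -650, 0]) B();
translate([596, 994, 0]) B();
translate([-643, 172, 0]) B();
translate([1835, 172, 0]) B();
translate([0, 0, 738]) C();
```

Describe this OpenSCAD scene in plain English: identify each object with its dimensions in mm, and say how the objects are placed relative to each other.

A is a table: top 1525 mm (x) × 684 mm (y), 46 mm thick, upper face at z = 738 mm, on four 56×56 mm square legs, each inset 32 mm from the nearest pair of top edges, running from z = 0 to the bottom of the top. Four apron rails, 56 mm thick and 116 mm tall, run between adjacent legs with their top edges flush with the underside of the top and their outer faces flush with the legs' outer faces.

B is a four-legged stool. The seat is 333×340 mm, 41 mm thick, top at z = 401 mm. It stands on four square legs, each 30×30 mm in cross-section, from z = 0 to the seat underside, each flush with a corner of the seat.

C is a rectangular door frame: two vertical jambs of 96×183 mm section, 2146 mm tall, with a clear opening 988 mm wide between their inner faces. A header 94 mm tall and 183 mm deep lies on top of the jambs and spans the full outside width.

Four stools sit around the table at the −y, +y, −x, +x sides. The door frame is on top of the table.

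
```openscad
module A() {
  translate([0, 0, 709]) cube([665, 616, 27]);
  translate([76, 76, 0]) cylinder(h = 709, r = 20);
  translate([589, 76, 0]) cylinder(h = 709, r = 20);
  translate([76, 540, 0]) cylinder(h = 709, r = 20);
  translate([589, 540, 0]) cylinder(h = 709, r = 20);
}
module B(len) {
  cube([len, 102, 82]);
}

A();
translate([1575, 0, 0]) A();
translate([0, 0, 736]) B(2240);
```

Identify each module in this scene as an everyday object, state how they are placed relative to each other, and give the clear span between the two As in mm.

A is a table. B is a beam. A beam spans the tops of two tables. The clear span between the two tables is 910 mm.

Second table starts at x = 1575; first ends at x = 665; clear span = 1575 − 665 = 910 mm.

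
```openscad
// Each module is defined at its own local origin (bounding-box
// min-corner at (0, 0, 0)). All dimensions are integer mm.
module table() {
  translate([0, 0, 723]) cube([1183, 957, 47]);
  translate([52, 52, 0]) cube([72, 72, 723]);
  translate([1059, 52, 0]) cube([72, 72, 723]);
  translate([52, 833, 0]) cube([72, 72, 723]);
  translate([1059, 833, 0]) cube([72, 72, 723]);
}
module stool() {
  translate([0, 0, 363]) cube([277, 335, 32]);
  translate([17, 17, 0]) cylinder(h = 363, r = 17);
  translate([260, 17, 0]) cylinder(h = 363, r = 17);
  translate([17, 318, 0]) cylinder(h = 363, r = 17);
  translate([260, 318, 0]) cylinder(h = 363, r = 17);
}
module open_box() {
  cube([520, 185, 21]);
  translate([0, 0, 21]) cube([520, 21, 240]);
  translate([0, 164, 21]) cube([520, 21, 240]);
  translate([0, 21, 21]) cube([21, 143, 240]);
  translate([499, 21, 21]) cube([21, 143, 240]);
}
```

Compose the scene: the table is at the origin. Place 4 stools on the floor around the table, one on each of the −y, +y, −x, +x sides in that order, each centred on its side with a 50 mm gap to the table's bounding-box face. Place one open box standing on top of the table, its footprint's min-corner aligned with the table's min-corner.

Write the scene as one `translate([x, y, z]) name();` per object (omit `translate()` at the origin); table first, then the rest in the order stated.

table();
translate([453, -385, 0]) stool();
translate([453, 1007, 0]) stool();
translate([-327, 311, 0]) stool();
translate([1233, 311, 0]) stool();
translate([0, 0, 770]) open_box();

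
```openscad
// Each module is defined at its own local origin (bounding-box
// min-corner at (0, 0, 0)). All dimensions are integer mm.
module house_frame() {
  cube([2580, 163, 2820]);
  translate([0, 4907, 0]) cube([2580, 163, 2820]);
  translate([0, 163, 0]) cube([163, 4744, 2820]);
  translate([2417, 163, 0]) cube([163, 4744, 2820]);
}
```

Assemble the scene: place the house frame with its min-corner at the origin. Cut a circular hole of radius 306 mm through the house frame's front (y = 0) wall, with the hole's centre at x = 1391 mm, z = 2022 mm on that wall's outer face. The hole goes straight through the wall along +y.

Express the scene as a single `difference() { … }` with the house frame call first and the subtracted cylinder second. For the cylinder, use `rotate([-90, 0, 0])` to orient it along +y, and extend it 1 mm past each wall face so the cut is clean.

difference() {
  house_frame();
  translate([1391, -1, 2022]) rotate([-90, 0, 0]) cylinder(h = 165, r = 306);
}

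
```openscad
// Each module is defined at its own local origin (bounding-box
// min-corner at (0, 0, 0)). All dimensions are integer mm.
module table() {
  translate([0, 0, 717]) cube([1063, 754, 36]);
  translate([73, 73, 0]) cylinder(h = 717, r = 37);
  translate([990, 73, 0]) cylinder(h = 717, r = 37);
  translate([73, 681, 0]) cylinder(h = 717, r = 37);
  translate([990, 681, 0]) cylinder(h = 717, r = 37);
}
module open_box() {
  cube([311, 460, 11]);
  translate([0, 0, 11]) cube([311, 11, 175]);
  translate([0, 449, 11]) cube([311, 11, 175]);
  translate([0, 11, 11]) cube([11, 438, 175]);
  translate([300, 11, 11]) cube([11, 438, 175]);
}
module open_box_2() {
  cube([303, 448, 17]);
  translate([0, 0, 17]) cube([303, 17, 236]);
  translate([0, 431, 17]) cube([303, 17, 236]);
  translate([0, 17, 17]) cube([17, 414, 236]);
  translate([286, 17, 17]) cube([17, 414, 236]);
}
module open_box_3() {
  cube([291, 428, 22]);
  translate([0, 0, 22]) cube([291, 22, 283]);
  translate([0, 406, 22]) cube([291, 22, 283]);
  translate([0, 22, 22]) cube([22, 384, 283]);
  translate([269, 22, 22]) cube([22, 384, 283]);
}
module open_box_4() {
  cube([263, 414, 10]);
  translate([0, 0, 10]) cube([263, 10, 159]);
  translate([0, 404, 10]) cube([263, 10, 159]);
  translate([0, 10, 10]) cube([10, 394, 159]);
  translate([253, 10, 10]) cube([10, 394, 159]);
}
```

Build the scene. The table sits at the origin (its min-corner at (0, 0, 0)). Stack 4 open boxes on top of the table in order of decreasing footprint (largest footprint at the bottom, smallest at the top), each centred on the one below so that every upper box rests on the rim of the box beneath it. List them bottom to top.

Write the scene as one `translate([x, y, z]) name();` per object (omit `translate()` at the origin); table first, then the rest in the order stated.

table();
translate([376, 147, 753]) open_box();
translate([380, 153, 939]) open_box_2();
translate([386, 163, 1192]) open_box_3();
translate([400, 170, 1497]) open_box_4();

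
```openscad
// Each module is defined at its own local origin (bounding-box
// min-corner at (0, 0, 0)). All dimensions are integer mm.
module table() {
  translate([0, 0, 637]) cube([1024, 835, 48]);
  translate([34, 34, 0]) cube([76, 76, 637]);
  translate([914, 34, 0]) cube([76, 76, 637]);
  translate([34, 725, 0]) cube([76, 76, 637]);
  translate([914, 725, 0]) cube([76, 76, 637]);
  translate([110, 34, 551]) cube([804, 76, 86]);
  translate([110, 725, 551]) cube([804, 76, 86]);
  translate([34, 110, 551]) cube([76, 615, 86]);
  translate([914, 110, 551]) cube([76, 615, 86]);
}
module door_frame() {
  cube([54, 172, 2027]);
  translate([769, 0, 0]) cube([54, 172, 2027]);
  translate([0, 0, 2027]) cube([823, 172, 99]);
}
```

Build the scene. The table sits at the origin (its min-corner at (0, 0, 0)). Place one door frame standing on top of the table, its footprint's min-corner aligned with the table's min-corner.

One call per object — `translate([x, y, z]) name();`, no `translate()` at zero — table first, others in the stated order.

table();
translate([0, 0, 685]) door_frame();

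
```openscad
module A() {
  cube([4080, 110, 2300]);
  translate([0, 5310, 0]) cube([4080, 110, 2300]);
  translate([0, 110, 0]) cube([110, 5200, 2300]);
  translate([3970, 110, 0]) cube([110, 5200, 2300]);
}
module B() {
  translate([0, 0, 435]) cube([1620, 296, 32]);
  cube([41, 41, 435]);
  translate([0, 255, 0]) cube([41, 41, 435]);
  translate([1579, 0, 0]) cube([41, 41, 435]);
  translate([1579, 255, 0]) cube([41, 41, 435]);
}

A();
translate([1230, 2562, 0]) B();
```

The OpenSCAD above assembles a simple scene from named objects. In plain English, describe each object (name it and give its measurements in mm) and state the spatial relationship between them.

A is the wall frame of a small rectangular building: four walls, each 2300 mm tall and 110 mm thick, enclosing a footprint 4080 mm (x) by 5420 mm (y) outside-to-outside, with no floor or roof. The front and back walls (the −y and +y sides) span the full width; the two side walls fit between them.

B is a bench: a 1620×296 mm seat slab, 32 mm thick, top at z = 467 mm, on four 41×41 mm square legs flush with the seat corners and standing on z = 0.

The bench sits inside the house frame, centred.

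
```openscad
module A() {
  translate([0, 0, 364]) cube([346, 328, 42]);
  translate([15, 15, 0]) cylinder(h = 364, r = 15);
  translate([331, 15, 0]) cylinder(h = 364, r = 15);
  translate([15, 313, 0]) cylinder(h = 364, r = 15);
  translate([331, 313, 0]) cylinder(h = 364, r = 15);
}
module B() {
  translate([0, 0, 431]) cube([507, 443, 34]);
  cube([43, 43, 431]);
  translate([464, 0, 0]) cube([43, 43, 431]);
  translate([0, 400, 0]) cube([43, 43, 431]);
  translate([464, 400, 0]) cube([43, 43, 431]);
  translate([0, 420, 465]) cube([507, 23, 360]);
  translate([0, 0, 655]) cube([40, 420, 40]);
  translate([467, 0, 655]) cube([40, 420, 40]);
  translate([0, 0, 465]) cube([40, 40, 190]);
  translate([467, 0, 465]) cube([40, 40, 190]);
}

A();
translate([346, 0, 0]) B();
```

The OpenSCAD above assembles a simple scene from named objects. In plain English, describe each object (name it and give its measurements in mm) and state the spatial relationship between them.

A is a simple wooden stool: a rectangular seat 346 mm (x) by 328 mm (y), 42 mm thick, top face at z = 406 mm, on four round legs, each 30 mm in diameter. The legs rest on z = 0, each leg's axis is inset half a diameter from the nearest pair of seat edges (so the leg's bounding box is flush with the corner).

B is a chair: 507×443 mm seat, 34 mm thick, top at z = 465 mm, on four 43 mm square corner legs flush with the seat edges. A 23 mm thick backrest slab spans the full seat width, extending 360 mm above the seat top, its back face flush with the seat's +y edge. Two armrests of 40×40 mm section run along each side from the seat's front edge to the front of the backrest, top faces 230 mm above the seat top and outer faces flush with the seat's x-edges; a 40×40 mm post under the front of each armrest stands on the seat at the front corner.

The chair is against the stool's +x side, with their −y faces flush.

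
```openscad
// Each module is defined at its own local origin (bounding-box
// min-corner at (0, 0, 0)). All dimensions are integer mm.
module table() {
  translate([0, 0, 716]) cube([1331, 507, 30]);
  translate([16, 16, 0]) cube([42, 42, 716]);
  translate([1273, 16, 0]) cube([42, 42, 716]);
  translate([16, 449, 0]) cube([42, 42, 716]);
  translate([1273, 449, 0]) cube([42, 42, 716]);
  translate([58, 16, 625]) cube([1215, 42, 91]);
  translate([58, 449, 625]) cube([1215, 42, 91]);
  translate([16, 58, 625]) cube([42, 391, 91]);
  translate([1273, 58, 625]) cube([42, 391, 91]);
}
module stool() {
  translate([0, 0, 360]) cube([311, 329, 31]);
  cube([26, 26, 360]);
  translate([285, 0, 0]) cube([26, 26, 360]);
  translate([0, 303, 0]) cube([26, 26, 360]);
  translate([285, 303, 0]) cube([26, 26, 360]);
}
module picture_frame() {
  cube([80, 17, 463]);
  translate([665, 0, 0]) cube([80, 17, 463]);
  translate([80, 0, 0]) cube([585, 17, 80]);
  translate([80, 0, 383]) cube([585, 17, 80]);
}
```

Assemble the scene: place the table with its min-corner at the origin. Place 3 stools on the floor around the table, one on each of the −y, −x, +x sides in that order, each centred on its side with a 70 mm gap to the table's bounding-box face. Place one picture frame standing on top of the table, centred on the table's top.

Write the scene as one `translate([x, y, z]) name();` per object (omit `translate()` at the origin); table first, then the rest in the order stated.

table();
translate([510, -399, 0]) stool();
translate([-381, 89, 0]) stool();
translate([1401, 89, 0]) stool();
translate([293, 245, 746]) picture_frame();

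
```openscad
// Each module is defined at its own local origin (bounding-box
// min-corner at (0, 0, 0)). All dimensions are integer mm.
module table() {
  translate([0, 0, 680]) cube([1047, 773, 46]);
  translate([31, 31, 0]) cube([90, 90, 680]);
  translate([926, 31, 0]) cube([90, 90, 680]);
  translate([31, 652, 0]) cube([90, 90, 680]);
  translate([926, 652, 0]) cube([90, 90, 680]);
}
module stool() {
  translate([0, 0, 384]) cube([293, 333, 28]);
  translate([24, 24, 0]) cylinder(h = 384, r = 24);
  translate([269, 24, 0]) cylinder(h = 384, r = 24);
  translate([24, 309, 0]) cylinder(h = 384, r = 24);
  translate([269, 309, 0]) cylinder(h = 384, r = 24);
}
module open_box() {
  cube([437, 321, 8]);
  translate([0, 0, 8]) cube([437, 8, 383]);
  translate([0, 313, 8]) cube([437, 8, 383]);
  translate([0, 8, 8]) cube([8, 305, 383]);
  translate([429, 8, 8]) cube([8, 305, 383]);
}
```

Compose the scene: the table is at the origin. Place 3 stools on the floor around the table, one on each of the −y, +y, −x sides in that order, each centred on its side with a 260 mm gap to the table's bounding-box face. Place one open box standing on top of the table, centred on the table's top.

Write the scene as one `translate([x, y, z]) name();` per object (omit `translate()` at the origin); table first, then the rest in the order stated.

table();
translate([377, -593, 0]) stool();
translate([377, 1033, 0]) stool();
translate([-553, 220, 0]) stool();
translate([305, 226, 726]) open_box();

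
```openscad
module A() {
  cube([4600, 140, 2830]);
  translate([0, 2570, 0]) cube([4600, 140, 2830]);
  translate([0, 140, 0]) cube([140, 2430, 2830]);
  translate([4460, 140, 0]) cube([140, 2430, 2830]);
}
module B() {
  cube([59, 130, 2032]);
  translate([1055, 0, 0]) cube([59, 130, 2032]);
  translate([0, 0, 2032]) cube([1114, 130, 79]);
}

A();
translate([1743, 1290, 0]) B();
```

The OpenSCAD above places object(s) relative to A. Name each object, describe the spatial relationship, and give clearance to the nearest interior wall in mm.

Clearances: x = 1603, y = 1150; minimum 1150 mm.

A is a house frame. B is a door frame. The door frame sits inside the house frame, centred. The clearance to the nearest interior wall is 1150 mm.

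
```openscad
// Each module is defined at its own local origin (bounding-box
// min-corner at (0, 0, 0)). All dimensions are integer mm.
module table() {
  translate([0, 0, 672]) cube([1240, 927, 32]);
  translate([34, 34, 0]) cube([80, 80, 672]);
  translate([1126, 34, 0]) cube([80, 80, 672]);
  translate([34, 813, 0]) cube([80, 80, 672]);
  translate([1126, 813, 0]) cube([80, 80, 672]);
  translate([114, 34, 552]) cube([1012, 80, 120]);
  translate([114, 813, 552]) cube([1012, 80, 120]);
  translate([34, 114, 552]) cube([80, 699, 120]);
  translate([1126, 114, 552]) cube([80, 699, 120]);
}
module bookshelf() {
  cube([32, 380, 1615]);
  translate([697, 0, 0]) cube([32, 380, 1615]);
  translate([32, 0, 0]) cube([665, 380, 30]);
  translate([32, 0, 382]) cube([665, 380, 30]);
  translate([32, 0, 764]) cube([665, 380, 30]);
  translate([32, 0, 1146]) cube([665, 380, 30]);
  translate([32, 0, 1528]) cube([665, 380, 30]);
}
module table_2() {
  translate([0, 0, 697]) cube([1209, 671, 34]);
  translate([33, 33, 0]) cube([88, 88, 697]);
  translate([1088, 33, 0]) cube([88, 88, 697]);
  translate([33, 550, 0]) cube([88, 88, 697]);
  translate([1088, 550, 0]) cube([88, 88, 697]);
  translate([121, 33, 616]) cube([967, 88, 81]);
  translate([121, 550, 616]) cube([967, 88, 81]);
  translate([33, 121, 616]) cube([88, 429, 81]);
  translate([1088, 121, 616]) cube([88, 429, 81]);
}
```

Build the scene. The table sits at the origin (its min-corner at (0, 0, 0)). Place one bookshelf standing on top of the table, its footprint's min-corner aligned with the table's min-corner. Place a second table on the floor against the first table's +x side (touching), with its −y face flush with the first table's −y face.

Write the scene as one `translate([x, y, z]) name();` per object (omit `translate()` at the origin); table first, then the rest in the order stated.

table();
translate([0, 0, 704]) bookshelf();
translate([1240, 0, 0]) table_2();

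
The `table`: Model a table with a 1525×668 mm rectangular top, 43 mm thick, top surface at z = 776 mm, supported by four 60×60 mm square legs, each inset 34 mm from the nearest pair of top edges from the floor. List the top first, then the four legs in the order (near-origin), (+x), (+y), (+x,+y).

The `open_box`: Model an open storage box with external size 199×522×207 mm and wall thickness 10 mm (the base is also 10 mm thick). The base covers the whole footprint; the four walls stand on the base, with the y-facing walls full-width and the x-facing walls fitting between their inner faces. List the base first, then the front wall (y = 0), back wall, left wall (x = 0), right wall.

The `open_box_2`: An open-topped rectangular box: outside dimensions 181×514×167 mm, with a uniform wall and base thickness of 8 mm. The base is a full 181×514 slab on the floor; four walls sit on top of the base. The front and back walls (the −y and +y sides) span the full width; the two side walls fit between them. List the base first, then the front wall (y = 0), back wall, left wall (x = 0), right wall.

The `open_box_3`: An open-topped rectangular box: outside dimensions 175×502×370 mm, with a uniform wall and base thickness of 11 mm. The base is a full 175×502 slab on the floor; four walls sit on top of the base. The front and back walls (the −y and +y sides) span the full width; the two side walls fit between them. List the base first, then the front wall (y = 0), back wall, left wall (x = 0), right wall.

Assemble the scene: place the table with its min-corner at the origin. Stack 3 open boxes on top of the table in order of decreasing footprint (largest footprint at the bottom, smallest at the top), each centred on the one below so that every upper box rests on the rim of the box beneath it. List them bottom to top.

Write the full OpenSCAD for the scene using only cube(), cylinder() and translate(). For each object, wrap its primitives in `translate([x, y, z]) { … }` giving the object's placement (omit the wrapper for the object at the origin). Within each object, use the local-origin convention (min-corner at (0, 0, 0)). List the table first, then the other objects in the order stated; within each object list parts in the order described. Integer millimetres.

translate([0, 0, 733]) cube([1525, 668, 43]);
translate([34, 34, 0]) cube([60, 60, 733]);
translate([1431, 34, 0]) cube([60, 60, 733]);
translate([34, 574, 0]) cube([60, 60, 733]);
translate([1431, 574, 0]) cube([60, 60, 733]);
translate([663, 73, 776]) {
  cube([199, 522, 10]);
  translate([0, 0, 10]) cube([199, 10, 197]);
  translate([0, 512, 10]) cube([199, 10, 197]);
  translate([0, 10, 10]) cube([10, 502, 197]);
  translate([189, 10, 10]) cube([10, 502, 197]);
}
translate([672, 77, 983]) {
  cube([181, 514, 8]);
  translate([0, 0, 8]) cube([181, 8, 159]);
  translate([0, 506, 8]) cube([181, 8, 159]);
  translate([0, 8, 8]) cube([8, 498, 159]);
  translate([173, 8, 8]) cube([8, 498, 159]);
}
translate([675, 83, 1150]) {
  cube([175, 502, 11]);
  translate([0, 0, 11]) cube([175, 11, 359]);
  translate([0, 491, 11]) cube([175, 11, 359]);
  translate([0, 11, 11]) cube([11, 480, 359]);
  translate([164, 11, 11]) cube([11, 480, 359]);
}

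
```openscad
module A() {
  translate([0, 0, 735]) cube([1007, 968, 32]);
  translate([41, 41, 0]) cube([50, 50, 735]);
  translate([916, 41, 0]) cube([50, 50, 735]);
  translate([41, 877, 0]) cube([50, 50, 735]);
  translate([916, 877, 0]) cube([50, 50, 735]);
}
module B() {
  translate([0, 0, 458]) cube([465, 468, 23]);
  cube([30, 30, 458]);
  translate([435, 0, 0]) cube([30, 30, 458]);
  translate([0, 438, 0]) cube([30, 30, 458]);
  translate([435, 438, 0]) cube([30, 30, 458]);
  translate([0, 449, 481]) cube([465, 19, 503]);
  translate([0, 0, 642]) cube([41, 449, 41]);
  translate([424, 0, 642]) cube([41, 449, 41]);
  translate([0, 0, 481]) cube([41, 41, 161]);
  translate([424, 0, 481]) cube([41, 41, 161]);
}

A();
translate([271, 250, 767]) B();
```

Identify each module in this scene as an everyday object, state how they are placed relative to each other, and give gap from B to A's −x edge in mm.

The chair's min-x is at 271; the table's min-x is 0; gap = 271 mm.

A is a table. B is a chair. The chair is on top of the table, centred. The gap from the chair to the table's −x edge is 271 mm.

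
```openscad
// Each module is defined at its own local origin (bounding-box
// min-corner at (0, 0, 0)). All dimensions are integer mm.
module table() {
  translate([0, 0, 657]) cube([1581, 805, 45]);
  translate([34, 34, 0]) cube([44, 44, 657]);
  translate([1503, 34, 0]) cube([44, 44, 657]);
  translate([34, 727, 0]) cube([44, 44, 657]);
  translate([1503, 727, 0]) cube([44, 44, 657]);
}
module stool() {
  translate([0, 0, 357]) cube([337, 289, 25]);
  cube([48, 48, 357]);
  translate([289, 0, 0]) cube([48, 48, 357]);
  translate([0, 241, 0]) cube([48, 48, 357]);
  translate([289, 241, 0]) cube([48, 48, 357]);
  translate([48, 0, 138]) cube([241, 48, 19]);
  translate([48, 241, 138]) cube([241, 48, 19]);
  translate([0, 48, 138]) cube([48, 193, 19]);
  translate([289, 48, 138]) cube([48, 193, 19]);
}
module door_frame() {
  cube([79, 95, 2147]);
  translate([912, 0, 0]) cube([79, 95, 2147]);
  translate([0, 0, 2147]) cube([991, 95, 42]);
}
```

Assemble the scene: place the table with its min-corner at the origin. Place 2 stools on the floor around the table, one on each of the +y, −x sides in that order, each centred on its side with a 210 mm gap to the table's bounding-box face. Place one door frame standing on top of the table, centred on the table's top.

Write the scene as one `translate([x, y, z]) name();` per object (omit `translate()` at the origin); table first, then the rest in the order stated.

table();
translate([622, 1015, 0]) stool();
translate([-547, 258, 0]) stool();
translate([295, 355, 702]) door_frame();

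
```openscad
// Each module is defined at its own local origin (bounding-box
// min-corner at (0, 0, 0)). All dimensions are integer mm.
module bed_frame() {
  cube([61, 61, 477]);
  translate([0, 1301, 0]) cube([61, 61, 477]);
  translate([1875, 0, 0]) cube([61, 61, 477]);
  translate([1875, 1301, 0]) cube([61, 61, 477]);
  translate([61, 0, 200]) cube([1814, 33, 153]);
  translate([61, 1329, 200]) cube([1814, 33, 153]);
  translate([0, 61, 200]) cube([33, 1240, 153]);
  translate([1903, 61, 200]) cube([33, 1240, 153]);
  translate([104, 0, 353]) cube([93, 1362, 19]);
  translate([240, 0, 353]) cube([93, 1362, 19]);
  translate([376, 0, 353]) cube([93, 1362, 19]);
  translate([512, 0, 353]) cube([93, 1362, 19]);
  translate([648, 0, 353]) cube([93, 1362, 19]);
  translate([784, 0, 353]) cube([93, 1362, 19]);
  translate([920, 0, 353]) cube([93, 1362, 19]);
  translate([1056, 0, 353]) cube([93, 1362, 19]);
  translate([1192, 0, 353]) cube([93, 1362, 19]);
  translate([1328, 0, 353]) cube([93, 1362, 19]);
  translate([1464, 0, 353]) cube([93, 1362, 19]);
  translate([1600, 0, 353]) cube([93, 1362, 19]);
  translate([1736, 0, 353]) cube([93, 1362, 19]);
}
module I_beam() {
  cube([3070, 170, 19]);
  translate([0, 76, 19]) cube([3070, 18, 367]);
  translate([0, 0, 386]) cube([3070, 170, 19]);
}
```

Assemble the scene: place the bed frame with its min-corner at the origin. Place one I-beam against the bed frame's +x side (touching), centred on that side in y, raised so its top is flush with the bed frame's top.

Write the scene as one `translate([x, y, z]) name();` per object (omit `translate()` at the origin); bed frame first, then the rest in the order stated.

bed_frame();
translate([1936, 596, 72]) I_beam();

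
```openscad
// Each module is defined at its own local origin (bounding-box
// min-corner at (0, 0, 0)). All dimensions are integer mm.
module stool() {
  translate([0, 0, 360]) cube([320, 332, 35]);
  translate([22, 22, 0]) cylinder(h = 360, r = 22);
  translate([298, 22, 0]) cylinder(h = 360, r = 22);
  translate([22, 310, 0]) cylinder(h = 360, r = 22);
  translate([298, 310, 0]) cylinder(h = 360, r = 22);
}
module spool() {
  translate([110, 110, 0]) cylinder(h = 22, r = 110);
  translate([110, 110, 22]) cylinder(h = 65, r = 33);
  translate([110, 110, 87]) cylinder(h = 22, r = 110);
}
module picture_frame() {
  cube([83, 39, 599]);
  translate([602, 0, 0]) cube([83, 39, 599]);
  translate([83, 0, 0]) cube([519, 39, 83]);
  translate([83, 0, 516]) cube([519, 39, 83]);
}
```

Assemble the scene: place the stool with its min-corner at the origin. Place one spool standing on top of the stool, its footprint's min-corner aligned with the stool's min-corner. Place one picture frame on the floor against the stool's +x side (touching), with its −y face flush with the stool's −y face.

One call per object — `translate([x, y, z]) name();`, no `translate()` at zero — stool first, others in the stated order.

stool();
translate([0, 0, 395]) spool();
translate([320, 0, 0]) picture_frame();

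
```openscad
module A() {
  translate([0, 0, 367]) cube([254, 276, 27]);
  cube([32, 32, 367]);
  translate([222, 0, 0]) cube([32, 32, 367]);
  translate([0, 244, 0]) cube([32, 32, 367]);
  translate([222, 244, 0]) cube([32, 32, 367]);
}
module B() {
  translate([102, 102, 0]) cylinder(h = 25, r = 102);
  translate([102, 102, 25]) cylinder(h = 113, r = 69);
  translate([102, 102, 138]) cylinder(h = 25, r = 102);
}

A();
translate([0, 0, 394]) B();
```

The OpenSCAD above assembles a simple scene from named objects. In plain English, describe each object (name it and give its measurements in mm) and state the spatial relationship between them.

A is a simple wooden stool: a rectangular seat 254 mm (x) by 276 mm (y), 27 mm thick, top face at z = 394 mm, on four square legs, each 32×32 mm in cross-section. The legs rest on z = 0, each flush with a corner of the seat.

B is a spool: two coaxial disc flanges of radius 102 mm and thickness 25 mm, joined by a core cylinder of radius 69 mm and height 113 mm. The lower flange rests on z = 0 and the three cylinders share a vertical axis.

The spool is on top of the stool.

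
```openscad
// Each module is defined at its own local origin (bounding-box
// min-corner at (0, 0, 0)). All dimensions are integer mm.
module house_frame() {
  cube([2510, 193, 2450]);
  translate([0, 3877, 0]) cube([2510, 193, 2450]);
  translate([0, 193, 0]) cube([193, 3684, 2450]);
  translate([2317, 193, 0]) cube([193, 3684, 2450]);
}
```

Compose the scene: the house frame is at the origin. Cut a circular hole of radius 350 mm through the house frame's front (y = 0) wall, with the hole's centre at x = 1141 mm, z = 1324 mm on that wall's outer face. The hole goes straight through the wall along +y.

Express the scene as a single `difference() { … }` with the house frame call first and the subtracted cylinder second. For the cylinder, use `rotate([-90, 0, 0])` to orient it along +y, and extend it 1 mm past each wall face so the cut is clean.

difference() {
  house_frame();
  translate([1141, -1, 1324]) rotate([-90, 0, 0]) cylinder(h = 195, r = 350);
}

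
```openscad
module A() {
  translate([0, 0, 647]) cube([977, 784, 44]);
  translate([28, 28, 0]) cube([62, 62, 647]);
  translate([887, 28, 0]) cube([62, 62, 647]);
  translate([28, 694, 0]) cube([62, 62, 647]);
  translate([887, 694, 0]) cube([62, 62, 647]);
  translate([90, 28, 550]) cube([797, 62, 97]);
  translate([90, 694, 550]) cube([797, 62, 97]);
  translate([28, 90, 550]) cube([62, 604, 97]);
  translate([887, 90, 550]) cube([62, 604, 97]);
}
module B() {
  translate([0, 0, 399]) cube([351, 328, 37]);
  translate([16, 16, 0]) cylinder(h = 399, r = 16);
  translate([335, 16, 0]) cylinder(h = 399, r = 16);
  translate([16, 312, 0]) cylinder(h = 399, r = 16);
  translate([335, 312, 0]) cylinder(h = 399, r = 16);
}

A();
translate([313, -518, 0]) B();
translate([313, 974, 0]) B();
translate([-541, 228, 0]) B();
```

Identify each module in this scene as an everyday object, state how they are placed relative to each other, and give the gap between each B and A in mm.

A is a table. B is a stool. Three stools sit around the table at the −y, +y, −x sides. The gap between each stool and the table is 190 mm.

Each stool's nearest face is 190 mm from the table's bounding box.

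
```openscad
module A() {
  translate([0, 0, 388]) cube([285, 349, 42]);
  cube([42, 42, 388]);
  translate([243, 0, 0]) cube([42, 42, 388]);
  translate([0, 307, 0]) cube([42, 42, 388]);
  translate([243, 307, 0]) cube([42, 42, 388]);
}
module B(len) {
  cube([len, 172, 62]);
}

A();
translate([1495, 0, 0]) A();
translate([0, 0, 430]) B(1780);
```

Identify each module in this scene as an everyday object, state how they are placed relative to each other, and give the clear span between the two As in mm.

Second stool starts at x = 1495; first ends at x = 285; clear span = 1495 − 285 = 1210 mm.

A is a stool. B is a beam. A beam spans the tops of two stools. The clear span between the two stools is 1210 mm.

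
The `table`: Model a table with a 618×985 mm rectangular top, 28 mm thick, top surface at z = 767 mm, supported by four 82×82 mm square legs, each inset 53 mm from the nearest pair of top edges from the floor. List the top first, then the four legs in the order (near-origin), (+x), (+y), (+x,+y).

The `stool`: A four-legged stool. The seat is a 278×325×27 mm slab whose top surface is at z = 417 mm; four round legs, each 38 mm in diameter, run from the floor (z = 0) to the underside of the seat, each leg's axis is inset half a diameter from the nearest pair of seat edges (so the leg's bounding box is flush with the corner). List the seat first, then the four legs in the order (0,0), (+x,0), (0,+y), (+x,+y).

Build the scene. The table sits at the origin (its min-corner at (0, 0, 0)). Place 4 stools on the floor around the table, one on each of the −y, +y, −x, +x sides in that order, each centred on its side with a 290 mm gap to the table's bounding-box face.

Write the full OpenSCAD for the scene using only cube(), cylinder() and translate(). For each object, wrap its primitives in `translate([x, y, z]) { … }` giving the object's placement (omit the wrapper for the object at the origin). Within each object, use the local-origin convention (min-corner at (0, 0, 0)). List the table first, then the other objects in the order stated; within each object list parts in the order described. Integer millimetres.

translate([0, 0, 739]) cube([618, 985, 28]);
translate([53, 53, 0]) cube([82, 82, 739]);
translate([483, 53, 0]) cube([82, 82, 739]);
translate([53, 850, 0]) cube([82, 82, 739]);
translate([483, 850, 0]) cube([82, 82, 739]);
translate([170, -615, 0]) {
  translate([0, 0, 390]) cube([278, 325, 27]);
  translate([19, 19, 0]) cylinder(h = 390, r = 19);
  translate([259, 19, 0]) cylinder(h = 390, r = 19);
  translate([19, 306, 0]) cylinder(h = 390, r = 19);
  translate([259, 306, 0]) cylinder(h = 390, r = 19);
}
translate([170, 1275, 0]) {
  translate([0, 0, 390]) cube([278, 325, 27]);
  translate([19, 19, 0]) cylinder(h = 390, r = 19);
  translate([259, 19, 0]) cylinder(h = 390, r = 19);
  translate([19, 306, 0]) cylinder(h = 390, r = 19);
  translate([259, 306, 0]) cylinder(h = 390, r = 19);
}
translate([-568, 330, 0]) {
  translate([0, 0, 390]) cube([278, 325, 27]);
  translate([19, 19, 0]) cylinder(h = 390, r = 19);
  translate([259, 19, 0]) cylinder(h = 390, r = 19);
  translate([19, 306, 0]) cylinder(h = 390, r = 19);
  translate([259, 306, 0]) cylinder(h = 390, r = 19);
}
translate([908, 330, 0]) {
  translate([0, 0, 390]) cube([278, 325, 27]);
  translate([19, 19, 0]) cylinder(h = 390, r = 19);
  translate([259, 19, 0]) cylinder(h = 390, r = 19);
  translate([19, 306, 0]) cylinder(h = 390, r = 19);
  translate([259, 306, 0]) cylinder(h = 390, r = 19);
}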